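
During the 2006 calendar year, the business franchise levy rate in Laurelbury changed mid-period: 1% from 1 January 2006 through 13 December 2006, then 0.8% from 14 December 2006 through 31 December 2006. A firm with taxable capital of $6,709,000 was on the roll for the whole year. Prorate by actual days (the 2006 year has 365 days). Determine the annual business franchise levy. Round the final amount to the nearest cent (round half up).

1 January – 13 December 2006: 347 days at 1% → $6,709,000 × 1% × 347/365 = $63,781.4521
14 December – 31 December 2006: 18 days at 0.8% → $6,709,000 × 0.8% × 18/365 = $2,646.8384
Total = $66,428.2904

$66,428.29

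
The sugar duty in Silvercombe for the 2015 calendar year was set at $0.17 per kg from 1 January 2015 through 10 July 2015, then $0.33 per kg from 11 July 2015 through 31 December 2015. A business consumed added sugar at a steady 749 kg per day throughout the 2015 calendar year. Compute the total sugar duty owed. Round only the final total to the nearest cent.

$67327.61

1 January – 10 July 2015: 191 days × 749 kg/day = 143,059 kg at $0.17/kg → $24320.03
11 July – 31 December 2015: 174 days × 749 kg/day = 130,326 kg at $0.33/kg → $43007.58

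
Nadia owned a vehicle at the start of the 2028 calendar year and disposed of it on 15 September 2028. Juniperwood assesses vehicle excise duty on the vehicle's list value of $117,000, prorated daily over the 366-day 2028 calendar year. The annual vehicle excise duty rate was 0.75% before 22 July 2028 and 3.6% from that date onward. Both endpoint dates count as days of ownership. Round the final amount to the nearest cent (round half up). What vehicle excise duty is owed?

$1,131.16

1 January – 21 July 2028: 203 days at 0.75% → $117,000 × 0.75% × 203/366 = $486.7008
22 July – 15 September 2028: 56 days at 3.6% → $117,000 × 3.6% × 56/366 = $644.4590
Total = $1,131.1598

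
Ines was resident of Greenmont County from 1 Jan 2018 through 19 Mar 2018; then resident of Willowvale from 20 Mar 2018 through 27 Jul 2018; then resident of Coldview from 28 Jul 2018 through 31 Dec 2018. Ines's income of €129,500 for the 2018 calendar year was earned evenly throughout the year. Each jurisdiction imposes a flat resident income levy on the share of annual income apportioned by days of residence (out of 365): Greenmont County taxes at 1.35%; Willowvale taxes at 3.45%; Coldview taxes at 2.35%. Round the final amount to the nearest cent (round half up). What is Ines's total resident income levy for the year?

Greenmont County, 1 Jan – 19 Mar 2018: 78 days → €129,500 × 1.35% × 78/365 = €373.5986
Willowvale, 20 Mar – 27 Jul 2018: 130 days → €129,500 × 3.45% × 130/365 = €1,591.2534
Coldview, 28 Jul – 31 Dec 2018: 157 days → €129,500 × 2.35% × 157/365 = €1,309.0144
Total = €3,273.8664

€3,273.87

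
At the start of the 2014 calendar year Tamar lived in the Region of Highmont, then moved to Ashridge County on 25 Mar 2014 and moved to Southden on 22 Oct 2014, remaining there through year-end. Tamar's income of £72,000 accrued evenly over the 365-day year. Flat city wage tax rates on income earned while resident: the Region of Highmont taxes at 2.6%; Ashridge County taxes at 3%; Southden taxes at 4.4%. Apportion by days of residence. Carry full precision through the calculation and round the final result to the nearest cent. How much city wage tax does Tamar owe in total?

£2,290.59

The Region of Highmont, 1 Jan – 24 Mar 2014: 83 days → £72,000 × 2.6% × 83/365 = £425.6877
Ashridge County, 25 Mar – 21 Oct 2014: 211 days → £72,000 × 3% × 211/365 = £1,248.6575
Southden, 22 Oct – 31 Dec 2014: 71 days → £72,000 × 4.4% × 71/365 = £616.2411
Total = £2,290.5863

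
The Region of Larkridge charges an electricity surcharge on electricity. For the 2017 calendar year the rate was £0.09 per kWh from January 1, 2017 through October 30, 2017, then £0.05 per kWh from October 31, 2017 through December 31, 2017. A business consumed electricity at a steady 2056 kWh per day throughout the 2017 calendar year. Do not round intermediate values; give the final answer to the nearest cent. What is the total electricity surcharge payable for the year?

£62440.72

January 1 – October 30, 2017: 303 days × 2056 kWh/day = 622,968 kWh at £0.09/kWh → £56067.12
October 31 – December 31, 2017: 62 days × 2056 kWh/day = 127,472 kWh at £0.05/kWh → £6373.60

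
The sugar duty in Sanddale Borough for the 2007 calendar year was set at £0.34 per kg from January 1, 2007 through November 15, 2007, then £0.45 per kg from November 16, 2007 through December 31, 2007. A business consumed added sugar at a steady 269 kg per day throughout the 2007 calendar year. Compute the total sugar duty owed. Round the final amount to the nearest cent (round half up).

January 1 – November 15, 2007: 319 days × 269 kg/day = 85,811 kg at £0.34/kg → £29,175.74
November 16 – December 31, 2007: 46 days × 269 kg/day = 12,374 kg at £0.45/kg → £5,568.30

£34,744.04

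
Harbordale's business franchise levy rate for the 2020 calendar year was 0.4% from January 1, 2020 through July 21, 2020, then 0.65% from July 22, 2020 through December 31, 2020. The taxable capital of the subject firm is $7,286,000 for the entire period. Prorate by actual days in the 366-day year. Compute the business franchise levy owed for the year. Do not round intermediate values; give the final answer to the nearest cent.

$37,256.14

January 1 – July 21, 2020: 203 days at 0.4% → $7,286,000 × 0.4% × 203/366 = $16,164.5683
July 22 – December 31, 2020: 163 days at 0.65% → $7,286,000 × 0.65% × 163/366 = $21,091.5765
Total = $37,256.1448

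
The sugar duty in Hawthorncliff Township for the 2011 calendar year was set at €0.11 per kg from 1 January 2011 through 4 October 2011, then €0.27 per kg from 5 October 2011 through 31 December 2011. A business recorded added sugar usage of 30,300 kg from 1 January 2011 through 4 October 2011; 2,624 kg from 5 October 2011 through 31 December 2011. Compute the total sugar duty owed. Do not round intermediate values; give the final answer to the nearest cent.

1 January – 4 October 2011: 30,300 kg at €0.11/kg → €3,333.00
5 October – 31 December 2011: 2,624 kg at €0.27/kg → €708.48

€4,041.48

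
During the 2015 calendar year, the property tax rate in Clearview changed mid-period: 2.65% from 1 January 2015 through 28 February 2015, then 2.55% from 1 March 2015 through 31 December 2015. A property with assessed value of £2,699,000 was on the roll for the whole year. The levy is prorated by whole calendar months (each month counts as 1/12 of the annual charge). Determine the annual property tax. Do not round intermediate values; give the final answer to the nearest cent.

1 January – 28 February 2015: 2 months at 2.65% → £2,699,000 × 2.65% × 2/12 = £11,920.5833
1 March – 31 December 2015: 10 months at 2.55% → £2,699,000 × 2.55% × 10/12 = £57,353.7500
Total = £69,274.3333

£69,274.33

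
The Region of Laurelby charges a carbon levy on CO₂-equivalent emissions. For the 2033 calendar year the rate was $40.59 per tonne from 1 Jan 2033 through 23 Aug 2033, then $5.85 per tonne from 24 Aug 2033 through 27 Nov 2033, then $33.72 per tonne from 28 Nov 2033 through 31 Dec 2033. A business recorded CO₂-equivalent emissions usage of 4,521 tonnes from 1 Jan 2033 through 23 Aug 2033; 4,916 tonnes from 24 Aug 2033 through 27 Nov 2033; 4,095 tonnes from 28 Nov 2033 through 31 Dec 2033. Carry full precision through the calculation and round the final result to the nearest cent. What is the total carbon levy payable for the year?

$350,349.39

1 Jan – 23 Aug 2033: 4,521 tonnes at $40.59/tonne → $183,507.39
24 Aug – 27 Nov 2033: 4,916 tonnes at $5.85/tonne → $28,758.60
28 Nov – 31 Dec 2033: 4,095 tonnes at $33.72/tonne → $138,083.40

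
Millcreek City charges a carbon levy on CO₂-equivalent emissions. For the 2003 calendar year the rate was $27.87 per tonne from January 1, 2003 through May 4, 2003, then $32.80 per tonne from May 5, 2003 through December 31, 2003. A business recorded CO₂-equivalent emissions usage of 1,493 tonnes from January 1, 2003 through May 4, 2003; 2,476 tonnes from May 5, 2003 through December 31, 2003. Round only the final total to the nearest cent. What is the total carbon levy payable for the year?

$122,822.71

January 1 – May 4, 2003: 1,493 tonnes at $27.87/tonne → $41,609.91
May 5 – December 31, 2003: 2,476 tonnes at $32.80/tonne → $81,212.80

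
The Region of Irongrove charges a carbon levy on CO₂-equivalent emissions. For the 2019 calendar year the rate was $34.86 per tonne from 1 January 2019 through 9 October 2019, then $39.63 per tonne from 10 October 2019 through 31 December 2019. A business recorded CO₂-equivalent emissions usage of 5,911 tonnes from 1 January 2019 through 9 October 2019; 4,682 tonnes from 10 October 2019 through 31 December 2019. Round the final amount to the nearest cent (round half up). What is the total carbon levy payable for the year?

1 January – 9 October 2019: 5,911 tonnes at $34.86/tonne → $206057.46
10 October – 31 December 2019: 4,682 tonnes at $39.63/tonne → $185547.66

$391605.12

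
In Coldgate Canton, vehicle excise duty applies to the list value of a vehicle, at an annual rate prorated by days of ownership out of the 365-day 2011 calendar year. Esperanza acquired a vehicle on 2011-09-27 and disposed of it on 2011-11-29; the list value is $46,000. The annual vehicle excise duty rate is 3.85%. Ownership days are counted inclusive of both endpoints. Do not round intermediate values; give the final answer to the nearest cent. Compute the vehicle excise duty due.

$310.53

Days held (2011-09-27 to 2011-11-29): 64 out of 365
Tax = $46,000 × 3.85% × 64/365 = $310.5315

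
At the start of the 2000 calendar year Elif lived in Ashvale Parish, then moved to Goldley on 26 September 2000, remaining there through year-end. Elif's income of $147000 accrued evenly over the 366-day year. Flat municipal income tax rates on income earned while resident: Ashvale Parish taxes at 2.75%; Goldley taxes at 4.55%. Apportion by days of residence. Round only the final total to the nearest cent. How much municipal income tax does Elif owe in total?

Ashvale Parish, 1 January – 25 September 2000: 269 days → $147000 × 2.75% × 269/366 = $2971.1270
Goldley, 26 September – 31 December 2000: 97 days → $147000 × 4.55% × 97/366 = $1772.6352
Total = $4743.7623

$4743.76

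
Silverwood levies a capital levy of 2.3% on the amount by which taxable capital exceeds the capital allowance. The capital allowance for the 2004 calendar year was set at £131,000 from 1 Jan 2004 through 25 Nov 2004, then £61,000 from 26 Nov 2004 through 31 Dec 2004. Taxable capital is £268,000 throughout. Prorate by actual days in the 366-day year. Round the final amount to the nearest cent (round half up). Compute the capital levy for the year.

£3,309.36

1 Jan – 25 Nov 2004: 330 days, exemption £131,000 → (£268,000 − £131,000) × 2.3% × 330/366 = £2,841.0656
26 Nov – 31 Dec 2004: 36 days, exemption £61,000 → (£268,000 − £61,000) × 2.3% × 36/366 = £468.2951
Total = £3,309.3607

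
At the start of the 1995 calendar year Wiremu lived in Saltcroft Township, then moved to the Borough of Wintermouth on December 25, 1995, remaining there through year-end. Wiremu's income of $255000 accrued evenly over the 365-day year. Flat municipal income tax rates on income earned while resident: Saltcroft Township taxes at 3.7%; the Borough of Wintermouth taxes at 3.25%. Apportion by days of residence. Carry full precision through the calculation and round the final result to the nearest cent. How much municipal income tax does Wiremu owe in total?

$9412.99

Saltcroft Township, January 1 – December 24, 1995: 358 days → $255000 × 3.7% × 358/365 = $9254.0548
The Borough of Wintermouth, December 25 – December 31, 1995: 7 days → $255000 × 3.25% × 7/365 = $158.9384
Total = $9412.9932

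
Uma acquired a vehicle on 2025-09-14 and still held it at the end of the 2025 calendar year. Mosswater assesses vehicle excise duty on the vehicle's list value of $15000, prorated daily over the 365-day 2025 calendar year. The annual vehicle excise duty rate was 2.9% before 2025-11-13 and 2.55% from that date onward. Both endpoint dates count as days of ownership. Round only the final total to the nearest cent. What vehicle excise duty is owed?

$122.86

2025-09-14 to 2025-11-12: 60 days at 2.9% → $15000 × 2.9% × 60/365 = $71.5068
2025-11-13 to 2025-12-31: 49 days at 2.55% → $15000 × 2.55% × 49/365 = $51.3493
Total = $122.8562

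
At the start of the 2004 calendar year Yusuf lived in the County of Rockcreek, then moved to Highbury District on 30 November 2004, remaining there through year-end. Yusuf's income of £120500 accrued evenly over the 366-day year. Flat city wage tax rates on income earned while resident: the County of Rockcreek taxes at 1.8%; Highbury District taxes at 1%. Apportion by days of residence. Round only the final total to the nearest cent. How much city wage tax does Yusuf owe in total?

£2084.72

The County of Rockcreek, 1 January – 29 November 2004: 334 days → £120500 × 1.8% × 334/366 = £1979.3607
Highbury District, 30 November – 31 December 2004: 32 days → £120500 × 1% × 32/366 = £105.3552
Total = £2084.7158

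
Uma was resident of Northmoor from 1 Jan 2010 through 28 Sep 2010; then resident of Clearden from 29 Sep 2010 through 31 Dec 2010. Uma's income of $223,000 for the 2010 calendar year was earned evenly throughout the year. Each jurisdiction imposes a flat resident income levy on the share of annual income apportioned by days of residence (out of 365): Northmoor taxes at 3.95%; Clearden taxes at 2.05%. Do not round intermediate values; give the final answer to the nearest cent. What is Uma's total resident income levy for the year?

Northmoor, 1 Jan – 28 Sep 2010: 271 days → $223,000 × 3.95% × 271/365 = $6,540.0096
Clearden, 29 Sep – 31 Dec 2010: 94 days → $223,000 × 2.05% × 94/365 = $1,177.3178
Total = $7,717.3274

$7,717.33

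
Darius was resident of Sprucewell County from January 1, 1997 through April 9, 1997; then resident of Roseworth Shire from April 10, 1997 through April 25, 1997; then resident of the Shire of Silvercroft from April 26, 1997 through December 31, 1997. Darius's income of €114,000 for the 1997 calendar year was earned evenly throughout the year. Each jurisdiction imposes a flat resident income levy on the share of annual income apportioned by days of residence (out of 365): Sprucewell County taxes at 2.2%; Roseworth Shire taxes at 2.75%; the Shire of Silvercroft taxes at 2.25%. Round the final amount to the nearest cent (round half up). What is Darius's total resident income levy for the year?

Sprucewell County, January 1 – April 9, 1997: 99 days → €114,000 × 2.2% × 99/365 = €680.2521
Roseworth Shire, April 10 – April 25, 1997: 16 days → €114,000 × 2.75% × 16/365 = €137.4247
The Shire of Silvercroft, April 26 – December 31, 1997: 250 days → €114,000 × 2.25% × 250/365 = €1,756.8493
Total = €2,574.5260

€2,574.53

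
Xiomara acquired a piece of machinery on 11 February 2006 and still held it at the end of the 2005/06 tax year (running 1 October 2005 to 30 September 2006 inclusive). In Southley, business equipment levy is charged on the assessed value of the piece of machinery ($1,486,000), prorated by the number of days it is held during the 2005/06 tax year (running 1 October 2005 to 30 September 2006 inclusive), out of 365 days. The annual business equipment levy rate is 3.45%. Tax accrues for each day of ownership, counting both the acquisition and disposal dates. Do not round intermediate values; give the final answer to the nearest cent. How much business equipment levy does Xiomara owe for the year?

Days held (11 February – 30 September 2006): 232 out of 365
Tax = $1,486,000 × 3.45% × 232/365 = $32,586.1479

$32,586.15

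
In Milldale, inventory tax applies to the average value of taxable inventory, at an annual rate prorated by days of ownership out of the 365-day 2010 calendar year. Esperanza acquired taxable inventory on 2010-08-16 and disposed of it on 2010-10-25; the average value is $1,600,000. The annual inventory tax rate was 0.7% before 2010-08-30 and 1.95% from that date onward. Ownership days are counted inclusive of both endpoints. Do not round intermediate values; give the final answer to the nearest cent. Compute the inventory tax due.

$5,301.92

2010-08-16 to 2010-08-29: 14 days at 0.7% → $1,600,000 × 0.7% × 14/365 = $429.5890
2010-08-30 to 2010-10-25: 57 days at 1.95% → $1,600,000 × 1.95% × 57/365 = $4,872.3288
Total = $5,301.9178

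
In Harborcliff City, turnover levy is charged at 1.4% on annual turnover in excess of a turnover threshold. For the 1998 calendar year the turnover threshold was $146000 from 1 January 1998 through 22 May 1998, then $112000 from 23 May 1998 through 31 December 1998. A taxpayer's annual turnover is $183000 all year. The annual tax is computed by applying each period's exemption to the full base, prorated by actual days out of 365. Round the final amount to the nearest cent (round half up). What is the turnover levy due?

1 January – 22 May 1998: 142 days, exemption $146000 → ($183000 − $146000) × 1.4% × 142/365 = $201.5233
23 May – 31 December 1998: 223 days, exemption $112000 → ($183000 − $112000) × 1.4% × 223/365 = $607.2932
Total = $808.8164

$808.82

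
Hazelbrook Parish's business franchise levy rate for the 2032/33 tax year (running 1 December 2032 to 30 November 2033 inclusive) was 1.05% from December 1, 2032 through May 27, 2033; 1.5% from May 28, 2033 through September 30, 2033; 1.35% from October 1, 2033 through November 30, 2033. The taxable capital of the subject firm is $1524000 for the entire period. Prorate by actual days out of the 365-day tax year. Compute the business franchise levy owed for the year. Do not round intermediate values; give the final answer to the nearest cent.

$19133.51

December 1, 2032 – May 27, 2033: 178 days at 1.05% → $1524000 × 1.05% × 178/365 = $7803.7151
May 28 – September 30, 2033: 126 days at 1.5% → $1524000 × 1.5% × 126/365 = $7891.3973
October 1 – November 30, 2033: 61 days at 1.35% → $1524000 × 1.35% × 61/365 = $3438.3945
Total = $19133.5068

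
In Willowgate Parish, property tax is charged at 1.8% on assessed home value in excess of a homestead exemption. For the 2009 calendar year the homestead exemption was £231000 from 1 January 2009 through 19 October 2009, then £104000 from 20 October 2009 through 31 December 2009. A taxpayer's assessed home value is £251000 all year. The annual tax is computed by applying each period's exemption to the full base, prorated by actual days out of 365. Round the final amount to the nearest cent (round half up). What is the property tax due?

1 January – 19 October 2009: 292 days, exemption £231000 → (£251000 − £231000) × 1.8% × 292/365 = £288.0000
20 October – 31 December 2009: 73 days, exemption £104000 → (£251000 − £104000) × 1.8% × 73/365 = £529.2000
Total = £817.2000

£817.20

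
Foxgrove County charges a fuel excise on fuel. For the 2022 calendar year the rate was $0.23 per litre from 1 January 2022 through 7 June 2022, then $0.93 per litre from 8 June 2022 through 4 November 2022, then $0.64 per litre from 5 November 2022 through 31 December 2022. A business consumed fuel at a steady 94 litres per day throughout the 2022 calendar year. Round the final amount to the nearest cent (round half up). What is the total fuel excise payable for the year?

1 January – 7 June 2022: 158 days × 94 litres/day = 14,852 litres at $0.23/litre → $3,415.96
8 June – 4 November 2022: 150 days × 94 litres/day = 14,100 litres at $0.93/litre → $13,113.00
5 November – 31 December 2022: 57 days × 94 litres/day = 5,358 litres at $0.64/litre → $3,429.12

$19,958.08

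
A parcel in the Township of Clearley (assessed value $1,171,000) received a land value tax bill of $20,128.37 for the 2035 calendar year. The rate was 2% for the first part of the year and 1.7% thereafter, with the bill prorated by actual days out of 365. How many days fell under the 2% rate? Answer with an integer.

23 days

Let d = days at the first rate; then 365 − d days at the second rate.
$1,171,000 × [2%·d + 1.7%·(365−d)] / 365 = $20,128.37
Solving gives d = 23, so the new rate took effect on 24 Jan 2035.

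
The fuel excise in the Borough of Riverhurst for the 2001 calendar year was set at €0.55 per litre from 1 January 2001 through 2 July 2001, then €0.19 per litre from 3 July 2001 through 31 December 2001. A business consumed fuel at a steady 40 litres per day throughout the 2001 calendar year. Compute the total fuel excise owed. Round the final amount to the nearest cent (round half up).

1 January – 2 July 2001: 183 days × 40 litres/day = 7,320 litres at €0.55/litre → €4,026.00
3 July – 31 December 2001: 182 days × 40 litres/day = 7,280 litres at €0.19/litre → €1,383.20

€5,409.20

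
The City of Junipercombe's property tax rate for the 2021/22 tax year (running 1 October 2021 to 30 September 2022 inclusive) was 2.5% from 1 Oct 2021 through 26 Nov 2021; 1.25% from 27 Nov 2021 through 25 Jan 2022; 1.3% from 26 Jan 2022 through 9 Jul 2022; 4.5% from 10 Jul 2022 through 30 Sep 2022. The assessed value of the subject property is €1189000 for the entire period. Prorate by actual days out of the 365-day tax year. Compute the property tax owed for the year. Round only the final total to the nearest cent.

1 Oct – 26 Nov 2021: 57 days at 2.5% → €1189000 × 2.5% × 57/365 = €4641.9863
27 Nov 2021 – 25 Jan 2022: 60 days at 1.25% → €1189000 × 1.25% × 60/365 = €2443.1507
26 Jan – 9 Jul 2022: 165 days at 1.3% → €1189000 × 1.3% × 165/365 = €6987.4110
10 Jul – 30 Sep 2022: 83 days at 4.5% → €1189000 × 4.5% × 83/365 = €12166.8904
Total = €26239.4384

€26239.44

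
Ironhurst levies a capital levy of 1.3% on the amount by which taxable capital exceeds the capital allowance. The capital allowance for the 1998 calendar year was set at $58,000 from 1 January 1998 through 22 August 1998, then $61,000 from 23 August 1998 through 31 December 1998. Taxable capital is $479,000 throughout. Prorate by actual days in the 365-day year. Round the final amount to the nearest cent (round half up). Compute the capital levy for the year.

1 January – 22 August 1998: 234 days, exemption $58,000 → ($479,000 − $58,000) × 1.3% × 234/365 = $3,508.7178
23 August – 31 December 1998: 131 days, exemption $61,000 → ($479,000 − $61,000) × 1.3% × 131/365 = $1,950.2849
Total = $5,459.0027

$5,459.00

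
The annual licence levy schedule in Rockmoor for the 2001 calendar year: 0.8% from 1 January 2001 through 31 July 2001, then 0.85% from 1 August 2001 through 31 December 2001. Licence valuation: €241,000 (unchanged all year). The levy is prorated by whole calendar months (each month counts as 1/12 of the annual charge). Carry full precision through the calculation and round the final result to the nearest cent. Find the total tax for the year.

1 January – 31 July 2001: 7 months at 0.8% → €241,000 × 0.8% × 7/12 = €1,124.6667
1 August – 31 December 2001: 5 months at 0.85% → €241,000 × 0.85% × 5/12 = €853.5417
Total = €1,978.2083

€1,978.21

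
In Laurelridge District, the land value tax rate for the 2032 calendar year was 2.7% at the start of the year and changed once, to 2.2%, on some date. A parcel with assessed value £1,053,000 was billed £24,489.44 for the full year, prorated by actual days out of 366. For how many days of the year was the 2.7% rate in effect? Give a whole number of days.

92 days

Let d = days at the first rate; then 366 − d days at the second rate.
£1,053,000 × [2.7%·d + 2.2%·(366−d)] / 366 = £24,489.44
Solving gives d = 92, so the new rate took effect on April 2, 2032.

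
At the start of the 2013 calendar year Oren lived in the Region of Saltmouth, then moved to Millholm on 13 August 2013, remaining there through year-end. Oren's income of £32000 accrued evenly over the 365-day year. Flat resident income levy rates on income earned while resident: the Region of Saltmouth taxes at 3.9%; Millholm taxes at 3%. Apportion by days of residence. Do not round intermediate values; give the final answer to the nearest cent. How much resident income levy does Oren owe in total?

The Region of Saltmouth, 1 January – 12 August 2013: 224 days → £32000 × 3.9% × 224/365 = £765.8959
Millholm, 13 August – 31 December 2013: 141 days → £32000 × 3% × 141/365 = £370.8493
Total = £1136.7452

£1136.75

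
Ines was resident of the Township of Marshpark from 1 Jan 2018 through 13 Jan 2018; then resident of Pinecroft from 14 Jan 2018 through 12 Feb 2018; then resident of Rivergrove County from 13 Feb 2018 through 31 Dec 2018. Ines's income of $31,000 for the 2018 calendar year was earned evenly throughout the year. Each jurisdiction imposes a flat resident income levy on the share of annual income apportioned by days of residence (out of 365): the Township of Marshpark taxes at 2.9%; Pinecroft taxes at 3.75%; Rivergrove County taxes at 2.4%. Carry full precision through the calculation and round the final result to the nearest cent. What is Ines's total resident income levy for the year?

$783.92

The Township of Marshpark, 1 Jan – 13 Jan 2018: 13 days → $31,000 × 2.9% × 13/365 = $32.0192
Pinecroft, 14 Jan – 12 Feb 2018: 30 days → $31,000 × 3.75% × 30/365 = $95.5479
Rivergrove County, 13 Feb – 31 Dec 2018: 322 days → $31,000 × 2.4% × 322/365 = $656.3507
Total = $783.9178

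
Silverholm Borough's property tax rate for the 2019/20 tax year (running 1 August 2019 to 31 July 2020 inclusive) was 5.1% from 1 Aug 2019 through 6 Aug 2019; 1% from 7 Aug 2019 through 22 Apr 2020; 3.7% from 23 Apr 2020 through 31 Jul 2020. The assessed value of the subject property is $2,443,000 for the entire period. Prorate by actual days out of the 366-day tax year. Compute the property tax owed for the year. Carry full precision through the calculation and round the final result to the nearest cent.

$44,094.15

1 Aug – 6 Aug 2019: 6 days at 5.1% → $2,443,000 × 5.1% × 6/366 = $2,042.5082
7 Aug 2019 – 22 Apr 2020: 260 days at 1% → $2,443,000 × 1% × 260/366 = $17,354.6448
23 Apr – 31 Jul 2020: 100 days at 3.7% → $2,443,000 × 3.7% × 100/366 = $24,696.9945
Total = $44,094.1475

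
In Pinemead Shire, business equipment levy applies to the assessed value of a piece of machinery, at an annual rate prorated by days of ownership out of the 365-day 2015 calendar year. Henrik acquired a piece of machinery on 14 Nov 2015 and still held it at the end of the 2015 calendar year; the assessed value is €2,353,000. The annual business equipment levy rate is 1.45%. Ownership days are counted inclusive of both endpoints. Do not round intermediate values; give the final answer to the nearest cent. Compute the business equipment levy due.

Days held (14 Nov – 31 Dec 2015): 48 out of 365
Tax = €2,353,000 × 1.45% × 48/365 = €4,486.8164

€4,486.82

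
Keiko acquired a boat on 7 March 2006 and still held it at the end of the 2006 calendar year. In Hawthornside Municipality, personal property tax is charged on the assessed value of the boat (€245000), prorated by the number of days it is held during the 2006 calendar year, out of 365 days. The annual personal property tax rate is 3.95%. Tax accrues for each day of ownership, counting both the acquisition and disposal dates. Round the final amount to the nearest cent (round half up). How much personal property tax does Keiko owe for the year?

Days held (7 March – 31 December 2006): 300 out of 365
Tax = €245000 × 3.95% × 300/365 = €7954.1096

€7954.11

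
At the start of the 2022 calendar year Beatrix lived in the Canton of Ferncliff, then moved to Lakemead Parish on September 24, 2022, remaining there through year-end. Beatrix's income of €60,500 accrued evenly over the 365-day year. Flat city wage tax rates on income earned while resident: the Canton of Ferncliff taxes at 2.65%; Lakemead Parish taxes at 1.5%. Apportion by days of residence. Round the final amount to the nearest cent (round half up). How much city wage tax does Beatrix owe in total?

The Canton of Ferncliff, January 1 – September 23, 2022: 266 days → €60,500 × 2.65% × 266/365 = €1,168.3959
Lakemead Parish, September 24 – December 31, 2022: 99 days → €60,500 × 1.5% × 99/365 = €246.1438
Total = €1,414.5397

€1,414.54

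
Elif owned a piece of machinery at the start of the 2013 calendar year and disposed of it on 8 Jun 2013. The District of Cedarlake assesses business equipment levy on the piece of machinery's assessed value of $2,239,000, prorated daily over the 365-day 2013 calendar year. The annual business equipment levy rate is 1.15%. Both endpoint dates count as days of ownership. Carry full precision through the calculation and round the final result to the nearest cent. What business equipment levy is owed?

Days held (1 Jan – 8 Jun 2013): 159 out of 365
Tax = $2,239,000 × 1.15% × 159/365 = $11,216.4699

$11,216.47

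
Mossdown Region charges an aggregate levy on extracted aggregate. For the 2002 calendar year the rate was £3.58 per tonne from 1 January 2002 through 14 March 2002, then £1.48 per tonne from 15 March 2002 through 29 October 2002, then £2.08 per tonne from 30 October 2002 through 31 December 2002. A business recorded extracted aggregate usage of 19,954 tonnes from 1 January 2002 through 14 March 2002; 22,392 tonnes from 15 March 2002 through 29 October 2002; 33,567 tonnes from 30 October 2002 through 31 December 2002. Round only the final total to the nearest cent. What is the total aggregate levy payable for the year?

£174394.84

1 January – 14 March 2002: 19,954 tonnes at £3.58/tonne → £71435.32
15 March – 29 October 2002: 22,392 tonnes at £1.48/tonne → £33140.16
30 October – 31 December 2002: 33,567 tonnes at £2.08/tonne → £69819.36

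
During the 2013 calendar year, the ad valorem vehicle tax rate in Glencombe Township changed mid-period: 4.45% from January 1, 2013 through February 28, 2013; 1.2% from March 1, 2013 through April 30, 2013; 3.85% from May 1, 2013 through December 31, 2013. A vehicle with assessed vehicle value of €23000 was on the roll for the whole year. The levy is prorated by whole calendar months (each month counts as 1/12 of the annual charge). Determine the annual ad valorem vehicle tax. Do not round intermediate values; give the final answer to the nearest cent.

€806.92

January 1 – February 28, 2013: 2 months at 4.45% → €23000 × 4.45% × 2/12 = €170.5833
March 1 – April 30, 2013: 2 months at 1.2% → €23000 × 1.2% × 2/12 = €46.0000
May 1 – December 31, 2013: 8 months at 3.85% → €23000 × 3.85% × 8/12 = €590.3333
Total = €806.9167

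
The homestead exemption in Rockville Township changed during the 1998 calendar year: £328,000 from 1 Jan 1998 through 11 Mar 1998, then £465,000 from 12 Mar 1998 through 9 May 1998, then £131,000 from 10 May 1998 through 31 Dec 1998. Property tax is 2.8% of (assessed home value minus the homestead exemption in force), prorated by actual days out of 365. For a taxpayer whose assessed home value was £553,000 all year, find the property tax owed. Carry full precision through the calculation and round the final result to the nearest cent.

£9,246.44

1 Jan – 11 Mar 1998: 70 days, exemption £328,000 → (£553,000 − £328,000) × 2.8% × 70/365 = £1,208.2192
12 Mar – 9 May 1998: 59 days, exemption £465,000 → (£553,000 − £465,000) × 2.8% × 59/365 = £398.2904
10 May – 31 Dec 1998: 236 days, exemption £131,000 → (£553,000 − £131,000) × 2.8% × 236/365 = £7,639.9342
Total = £9,246.4438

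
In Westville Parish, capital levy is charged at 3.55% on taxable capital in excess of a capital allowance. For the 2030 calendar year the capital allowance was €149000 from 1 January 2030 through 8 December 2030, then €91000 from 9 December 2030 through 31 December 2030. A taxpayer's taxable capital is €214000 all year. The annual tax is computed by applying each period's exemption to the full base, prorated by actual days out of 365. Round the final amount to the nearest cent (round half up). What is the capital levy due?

€2437.25

1 January – 8 December 2030: 342 days, exemption €149000 → (€214000 − €149000) × 3.55% × 342/365 = €2162.0959
9 December – 31 December 2030: 23 days, exemption €91000 → (€214000 − €91000) × 3.55% × 23/365 = €275.1493
Total = €2437.2452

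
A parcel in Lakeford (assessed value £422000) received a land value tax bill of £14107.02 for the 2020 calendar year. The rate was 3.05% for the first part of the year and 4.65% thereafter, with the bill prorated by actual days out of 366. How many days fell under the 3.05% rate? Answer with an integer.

Let d = days at the first rate; then 366 − d days at the second rate.
£422000 × [3.05%·d + 4.65%·(366−d)] / 366 = £14107.02
Solving gives d = 299, so the new rate took effect on October 26, 2020.

299 days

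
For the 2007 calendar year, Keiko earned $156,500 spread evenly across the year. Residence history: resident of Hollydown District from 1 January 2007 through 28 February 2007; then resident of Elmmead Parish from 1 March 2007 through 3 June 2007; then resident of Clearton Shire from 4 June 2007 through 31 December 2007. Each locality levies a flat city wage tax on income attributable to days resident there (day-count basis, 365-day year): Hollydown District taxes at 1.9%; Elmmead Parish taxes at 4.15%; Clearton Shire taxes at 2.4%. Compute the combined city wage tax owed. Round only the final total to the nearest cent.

$4,342.34

Hollydown District, 1 January – 28 February 2007: 59 days → $156,500 × 1.9% × 59/365 = $480.6479
Elmmead Parish, 1 March – 3 June 2007: 95 days → $156,500 × 4.15% × 95/365 = $1,690.4144
Clearton Shire, 4 June – 31 December 2007: 211 days → $156,500 × 2.4% × 211/365 = $2,171.2767
Total = $4,342.3390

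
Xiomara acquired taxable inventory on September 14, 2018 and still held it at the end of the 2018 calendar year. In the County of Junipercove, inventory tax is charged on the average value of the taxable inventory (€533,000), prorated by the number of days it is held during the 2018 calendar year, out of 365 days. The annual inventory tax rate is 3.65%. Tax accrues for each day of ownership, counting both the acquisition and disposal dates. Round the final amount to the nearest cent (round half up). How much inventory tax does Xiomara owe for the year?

€5,809.70

Days held (September 14 – December 31, 2018): 109 out of 365
Tax = €533,000 × 3.65% × 109/365 = €5,809.7000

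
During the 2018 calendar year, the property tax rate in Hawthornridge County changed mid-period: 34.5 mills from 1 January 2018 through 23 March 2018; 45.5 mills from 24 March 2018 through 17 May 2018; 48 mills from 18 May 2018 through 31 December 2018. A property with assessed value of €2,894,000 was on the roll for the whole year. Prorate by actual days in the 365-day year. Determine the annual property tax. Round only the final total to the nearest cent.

€129,044.65

1 January – 23 March 2018: 82 days at 34.5 mills → €2,894,000 × 3.45% × 82/365 = €22,430.4822
24 March – 17 May 2018: 55 days at 45.5 mills → €2,894,000 × 4.55% × 55/365 = €19,841.7397
18 May – 31 December 2018: 228 days at 48 mills → €2,894,000 × 4.8% × 228/365 = €86,772.4274
Total = €129,044.6493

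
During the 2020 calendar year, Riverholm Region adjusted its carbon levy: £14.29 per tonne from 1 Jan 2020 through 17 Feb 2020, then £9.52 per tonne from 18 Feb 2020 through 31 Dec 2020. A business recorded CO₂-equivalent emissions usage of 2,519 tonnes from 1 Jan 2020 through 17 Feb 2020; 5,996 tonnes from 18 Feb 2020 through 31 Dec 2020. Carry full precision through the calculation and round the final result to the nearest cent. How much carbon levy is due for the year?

£93,078.43

1 Jan – 17 Feb 2020: 2,519 tonnes at £14.29/tonne → £35,996.51
18 Feb – 31 Dec 2020: 5,996 tonnes at £9.52/tonne → £57,081.92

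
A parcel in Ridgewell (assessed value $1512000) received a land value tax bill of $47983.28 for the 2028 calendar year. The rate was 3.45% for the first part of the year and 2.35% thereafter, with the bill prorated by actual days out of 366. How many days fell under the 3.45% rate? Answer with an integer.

274 days

Let d = days at the first rate; then 366 − d days at the second rate.
$1512000 × [3.45%·d + 2.35%·(366−d)] / 366 = $47983.28
Solving gives d = 274, so the new rate took effect on 1 October 2028.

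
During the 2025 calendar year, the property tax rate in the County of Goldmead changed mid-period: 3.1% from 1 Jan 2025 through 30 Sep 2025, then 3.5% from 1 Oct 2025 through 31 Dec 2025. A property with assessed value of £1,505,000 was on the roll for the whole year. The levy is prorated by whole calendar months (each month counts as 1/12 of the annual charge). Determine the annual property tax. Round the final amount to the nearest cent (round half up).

£48,160.00

1 Jan – 30 Sep 2025: 9 months at 3.1% → £1,505,000 × 3.1% × 9/12 = £34,991.2500
1 Oct – 31 Dec 2025: 3 months at 3.5% → £1,505,000 × 3.5% × 3/12 = £13,168.7500
Total = £48,160.0000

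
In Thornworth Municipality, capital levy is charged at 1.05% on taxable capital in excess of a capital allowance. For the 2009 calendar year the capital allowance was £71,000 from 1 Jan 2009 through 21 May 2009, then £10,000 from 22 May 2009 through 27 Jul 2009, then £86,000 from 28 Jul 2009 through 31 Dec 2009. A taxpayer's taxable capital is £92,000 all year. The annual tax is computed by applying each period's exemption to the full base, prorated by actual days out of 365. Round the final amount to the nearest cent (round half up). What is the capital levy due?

£270.32

1 Jan – 21 May 2009: 141 days, exemption £71,000 → (£92,000 − £71,000) × 1.05% × 141/365 = £85.1795
22 May – 27 Jul 2009: 67 days, exemption £10,000 → (£92,000 − £10,000) × 1.05% × 67/365 = £158.0466
28 Jul – 31 Dec 2009: 157 days, exemption £86,000 → (£92,000 − £86,000) × 1.05% × 157/365 = £27.0986
Total = £270.3247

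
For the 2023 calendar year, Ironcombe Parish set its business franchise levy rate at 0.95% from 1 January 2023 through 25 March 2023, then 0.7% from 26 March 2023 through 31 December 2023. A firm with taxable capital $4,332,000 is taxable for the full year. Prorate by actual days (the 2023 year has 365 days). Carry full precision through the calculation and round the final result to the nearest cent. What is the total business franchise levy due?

$32,816.38

1 January – 25 March 2023: 84 days at 0.95% → $4,332,000 × 0.95% × 84/365 = $9,471.0575
26 March – 31 December 2023: 281 days at 0.7% → $4,332,000 × 0.7% × 281/365 = $23,345.3260
Total = $32,816.3836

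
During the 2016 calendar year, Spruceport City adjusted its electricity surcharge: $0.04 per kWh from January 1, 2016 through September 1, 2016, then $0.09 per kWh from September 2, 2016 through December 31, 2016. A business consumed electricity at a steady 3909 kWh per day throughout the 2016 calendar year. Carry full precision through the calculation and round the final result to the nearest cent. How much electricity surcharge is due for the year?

January 1 – September 1, 2016: 245 days × 3909 kWh/day = 957,705 kWh at $0.04/kWh → $38308.20
September 2 – December 31, 2016: 121 days × 3909 kWh/day = 472,989 kWh at $0.09/kWh → $42569.01

$80877.21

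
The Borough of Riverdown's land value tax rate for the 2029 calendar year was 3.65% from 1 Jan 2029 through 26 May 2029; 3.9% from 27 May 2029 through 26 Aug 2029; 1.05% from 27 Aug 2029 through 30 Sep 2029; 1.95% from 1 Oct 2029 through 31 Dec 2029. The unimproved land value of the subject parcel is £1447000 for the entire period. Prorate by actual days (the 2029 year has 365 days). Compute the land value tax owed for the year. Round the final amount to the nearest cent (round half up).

£43919.42

1 Jan – 26 May 2029: 146 days at 3.65% → £1447000 × 3.65% × 146/365 = £21126.2000
27 May – 26 Aug 2029: 92 days at 3.9% → £1447000 × 3.9% × 92/365 = £14224.2082
27 Aug – 30 Sep 2029: 35 days at 1.05% → £1447000 × 1.05% × 35/365 = £1456.9110
1 Oct – 31 Dec 2029: 92 days at 1.95% → £1447000 × 1.95% × 92/365 = £7112.1041
Total = £43919.4233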